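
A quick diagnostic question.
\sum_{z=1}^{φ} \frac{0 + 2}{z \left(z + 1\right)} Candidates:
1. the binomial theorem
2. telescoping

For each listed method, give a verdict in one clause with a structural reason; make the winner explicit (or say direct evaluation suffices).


Best approach: telescoping — the summand \frac{0 + 2}{z \left(z + 1\right)} decomposes into fractions whose poles differ by an integer shift — the series collapses.
- the binomial theorem — there is no pair of bases whose matched powers would reassemble into a single binomial power.
- telescoping — yes — fits the structure here.


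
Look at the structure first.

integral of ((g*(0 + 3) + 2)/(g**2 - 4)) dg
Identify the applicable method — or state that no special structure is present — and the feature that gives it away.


Technique: partial fractions — a proper rational integrand whose denominator splits into simpler factors — decompose into partial fractions first.


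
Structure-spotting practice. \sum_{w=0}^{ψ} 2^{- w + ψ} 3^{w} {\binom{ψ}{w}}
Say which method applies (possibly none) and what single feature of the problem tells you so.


Technique: the binomial theorem — {\binom{ψ}{w}} weighting matched powers of 3 and 2 is the expanded form of (3 + 2)^ψ — fold it back up.


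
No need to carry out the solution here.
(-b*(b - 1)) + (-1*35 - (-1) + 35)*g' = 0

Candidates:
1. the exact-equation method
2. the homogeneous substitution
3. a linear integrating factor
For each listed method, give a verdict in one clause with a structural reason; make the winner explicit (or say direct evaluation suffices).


Method: no special technique — solved for the derivative, g never appears on the right — this is a direct integration in b, not a differential-equations problem at heart.
- the exact-equation method — no dependence on the unknown anywhere: exactness is a label without content here.
- the homogeneous substitution — the ratio substitution does not collapse this equation.
- a linear integrating factor — with the unknown absent the integrating factor is a formality; direct integration is the working structure.


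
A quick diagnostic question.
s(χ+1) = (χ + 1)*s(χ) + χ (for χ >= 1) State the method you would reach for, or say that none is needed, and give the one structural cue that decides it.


Verdict: a summation factor — first-order linear but the coefficient χ + 1 moves with the index — divide by the cumulative product and telescope.


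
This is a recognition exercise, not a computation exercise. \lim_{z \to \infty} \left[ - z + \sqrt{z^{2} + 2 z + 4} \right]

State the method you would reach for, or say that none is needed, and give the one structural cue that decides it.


Diagnosis: conjugate multiplication — two divergent pieces with a minus sign between them and a radical in the mix: rationalize \sqrt{z^{2} + 2 z + 4} - z before any limit law applies.


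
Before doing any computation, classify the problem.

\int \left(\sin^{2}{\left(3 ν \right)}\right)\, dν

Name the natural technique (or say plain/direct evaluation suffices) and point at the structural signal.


Method: a trigonometric identity — the exponent on \sin^{2}{\left(3 ν \right)} is even — the power-reduction identity is the standard preprocessing step.


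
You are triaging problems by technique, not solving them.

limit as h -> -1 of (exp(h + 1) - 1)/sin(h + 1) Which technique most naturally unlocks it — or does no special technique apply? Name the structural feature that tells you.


Best approach: l'Hôpital's rule (0/0) — both numerator and denominator vanish at -1: the genuine 0/0 indeterminate that l'Hôpital exists for. A first-order expansion at the point is an equally standard path; the rule packages it.


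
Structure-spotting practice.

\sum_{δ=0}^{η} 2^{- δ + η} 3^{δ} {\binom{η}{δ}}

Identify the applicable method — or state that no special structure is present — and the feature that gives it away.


Verdict: the binomial theorem — terms weighting {\binom{η}{δ}} against matched powers of 3 and 2 reassemble into (3 + 2)^η by the binomial theorem.


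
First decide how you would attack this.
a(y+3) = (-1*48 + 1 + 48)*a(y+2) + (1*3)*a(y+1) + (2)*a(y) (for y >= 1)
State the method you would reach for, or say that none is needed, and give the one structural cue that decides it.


Technique: the characteristic-root method — linear, homogeneous, constant coefficients: solutions of the form r^y exist — find the roots of the characteristic polynomial.


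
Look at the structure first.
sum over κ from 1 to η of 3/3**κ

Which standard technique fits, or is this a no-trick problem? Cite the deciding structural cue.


Technique: the geometric series formula — consecutive terms stand in a fixed index-free ratio — the geometric sum formula closes it.


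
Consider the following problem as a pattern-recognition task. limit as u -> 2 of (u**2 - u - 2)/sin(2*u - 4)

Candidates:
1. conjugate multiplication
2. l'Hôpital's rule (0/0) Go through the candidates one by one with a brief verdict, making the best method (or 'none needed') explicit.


Method: l'Hôpital's rule (0/0) — the 0/0 form at 2 is the signature situation for l'Hôpital's rule. The standard small-argument limits would also carry it; the rule is the systematic route.
- conjugate multiplication: rationalization has no target — no divergent radical difference appears.
- l'Hôpital's rule (0/0) — a fit — the right tool for this form.


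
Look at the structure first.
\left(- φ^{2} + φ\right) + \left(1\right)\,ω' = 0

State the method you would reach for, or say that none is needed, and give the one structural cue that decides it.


Technique: no special technique — solved for the derivative, ω never appears on the right — this is a direct integration in φ, not a differential-equations problem at heart.


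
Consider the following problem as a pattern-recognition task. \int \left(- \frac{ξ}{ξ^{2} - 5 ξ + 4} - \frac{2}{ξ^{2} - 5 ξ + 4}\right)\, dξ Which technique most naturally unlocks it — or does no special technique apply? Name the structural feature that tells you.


Best approach: partial fractions — the denominator ξ^{2} - 5 ξ + 4 factors, so the quotient decomposes into elementary partial fractions term by term.


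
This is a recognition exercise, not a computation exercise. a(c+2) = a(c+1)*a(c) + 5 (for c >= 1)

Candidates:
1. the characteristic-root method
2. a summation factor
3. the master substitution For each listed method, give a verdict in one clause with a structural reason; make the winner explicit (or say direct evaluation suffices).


Diagnosis: no special technique — the unknown sequence enters the update nonlinearly, so no linear method fits the recurrence as written — direct iteration remains.
- the characteristic-root method: nonlinearity rules out exponential-mode superposition from the start.
- a summation factor — no summation factor applies — the rule is not linear in the sequence values.
- the master substitution — the recursive argument is a shift of the index, not a fixed fraction of it.


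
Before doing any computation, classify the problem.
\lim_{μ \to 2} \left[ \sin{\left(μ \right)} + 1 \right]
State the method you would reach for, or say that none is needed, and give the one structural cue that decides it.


Verdict: no special technique — no denominator vanishes and nothing blows up at 2: direct substitution is the whole computation.


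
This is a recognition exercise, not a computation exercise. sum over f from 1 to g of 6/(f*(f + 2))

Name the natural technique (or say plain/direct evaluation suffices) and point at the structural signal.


Verdict: telescoping — the summand 6/(f*(f + 2)) decomposes into fractions whose poles differ by an integer shift — the series collapses.


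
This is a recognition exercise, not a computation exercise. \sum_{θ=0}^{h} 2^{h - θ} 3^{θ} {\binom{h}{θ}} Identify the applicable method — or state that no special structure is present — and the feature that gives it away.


Technique: the binomial theorem — the binomial coefficients weight matched powers of 3 and 2, which is exactly the expansion of a binomial power.


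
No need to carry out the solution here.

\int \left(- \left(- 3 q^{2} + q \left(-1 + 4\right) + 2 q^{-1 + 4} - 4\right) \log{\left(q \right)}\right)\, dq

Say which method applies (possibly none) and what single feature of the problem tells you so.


Technique: integration by parts — take \log{\left(q \right)} as the piece to differentiate: what remains is a power-rule integral in disguise.


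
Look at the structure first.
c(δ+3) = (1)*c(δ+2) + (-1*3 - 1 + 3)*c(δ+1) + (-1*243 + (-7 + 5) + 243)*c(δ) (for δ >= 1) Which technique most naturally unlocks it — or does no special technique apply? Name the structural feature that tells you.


Technique: the characteristic-root method — this is the constant-coefficient homogeneous case — the whole solution in δ reduces to a polynomial's roots.


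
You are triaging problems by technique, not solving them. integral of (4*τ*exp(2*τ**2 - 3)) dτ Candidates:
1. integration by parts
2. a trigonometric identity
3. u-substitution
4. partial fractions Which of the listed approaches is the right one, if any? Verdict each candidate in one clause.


Diagnosis: u-substitution — structure check: outer function, inner expression 2*τ**2 - 3, inner derivative as a factor — the classic u = 2*τ**2 - 3 pattern.
- integration by parts — the non-polynomial partner is not one of the parts kernels — exp, sine, or cosine with a degree-1 argument, or a logarithm.
- a trigonometric identity: there is no trigonometric structure at all — the integrand carries no sine or cosine to rewrite.
- u-substitution — applies; the problem has the shape this method handles.
- partial fractions — there is no rational-function structure to decompose.


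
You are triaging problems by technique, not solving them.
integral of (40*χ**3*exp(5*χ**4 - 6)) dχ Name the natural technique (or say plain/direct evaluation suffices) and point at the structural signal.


Diagnosis: u-substitution — structure check: outer function, inner expression 5*χ**4 - 6, inner derivative as a factor — the classic u = 5*χ**4 - 6 pattern.


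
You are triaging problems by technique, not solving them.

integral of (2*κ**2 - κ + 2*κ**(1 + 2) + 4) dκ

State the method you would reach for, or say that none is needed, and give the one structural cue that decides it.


Verdict: no special technique — scan for structure and find none: constant multiples of powers of κ, integrate directly.


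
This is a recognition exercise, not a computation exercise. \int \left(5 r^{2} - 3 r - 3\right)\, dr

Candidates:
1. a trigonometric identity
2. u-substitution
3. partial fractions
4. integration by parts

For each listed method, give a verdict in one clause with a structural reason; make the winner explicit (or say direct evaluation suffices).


Technique: no special technique — every term is a constant multiple of a power of r; term-wise power-rule integration needs no preliminary transformation.
- a trigonometric identity — with no trigonometric functions present, identity rewriting has no target.
- u-substitution: no substitution does more than relabel what direct integration already handles.
- partial fractions — the expression is not a ratio of polynomials that decomposes further.
- integration by parts — splitting off a factor buys nothing — the integrand integrates directly without parts.


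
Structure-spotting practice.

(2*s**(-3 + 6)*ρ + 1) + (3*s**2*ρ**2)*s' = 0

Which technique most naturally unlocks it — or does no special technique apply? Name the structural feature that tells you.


Diagnosis: the exact-equation method — because the two cross partials coincide, the form is conservative as written — recover its potential in (ρ, s).


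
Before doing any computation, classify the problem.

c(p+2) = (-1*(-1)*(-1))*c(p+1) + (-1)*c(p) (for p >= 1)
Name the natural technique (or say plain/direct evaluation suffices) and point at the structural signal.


Diagnosis: the characteristic-root method — because shifting p leaves the equation's coefficients unchanged, exponential trials reduce it to algebra.


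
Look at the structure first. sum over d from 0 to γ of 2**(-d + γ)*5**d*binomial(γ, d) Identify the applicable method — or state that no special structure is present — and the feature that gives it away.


Technique: the binomial theorem — binomial(γ, d) weighting matched powers of 5 and 2 is the expanded form of (5 + 2)^γ — fold it back up.


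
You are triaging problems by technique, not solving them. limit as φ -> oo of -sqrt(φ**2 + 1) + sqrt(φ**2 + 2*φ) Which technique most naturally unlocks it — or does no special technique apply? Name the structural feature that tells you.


Diagnosis: conjugate multiplication — divergence minus divergence hides a finite answer — expose it by pairing sqrt(φ**2 + 2*φ) - sqrt(φ**2 + 1) with its conjugate.


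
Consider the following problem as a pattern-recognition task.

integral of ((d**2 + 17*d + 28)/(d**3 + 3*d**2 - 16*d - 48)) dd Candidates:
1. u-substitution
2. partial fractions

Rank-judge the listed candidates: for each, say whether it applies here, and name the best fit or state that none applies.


Verdict: partial fractions — a proper rational integrand over the factorable d**3 + 3*d**2 - 16*d - 48: partial fractions reduce it to elementary pieces.
- u-substitution: no subexpression of the integrand serves as a whole-integral substitution inner — individual terms may offer their own, but none carries its derivative as a factor of the full integrand; a working change of variable would have to be constructed from outside the expression.
- partial fractions — applies; the problem has the shape this method handles.


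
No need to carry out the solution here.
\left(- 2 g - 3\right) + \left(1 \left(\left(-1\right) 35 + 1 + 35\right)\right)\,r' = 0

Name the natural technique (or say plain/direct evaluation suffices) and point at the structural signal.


Verdict: no special technique — the slope is a pure function of g; integrate both sides and be done.


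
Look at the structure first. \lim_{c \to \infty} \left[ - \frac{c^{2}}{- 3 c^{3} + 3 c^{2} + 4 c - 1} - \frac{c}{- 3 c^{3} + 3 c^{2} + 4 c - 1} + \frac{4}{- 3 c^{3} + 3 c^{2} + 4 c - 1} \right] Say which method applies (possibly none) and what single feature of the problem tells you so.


Best approach: dominant-term comparison — growth-rate triage: the leading powers of c decide the limit, everything else is noise. Viewed as a single quotient this is an ∞/∞ form — an at-infinity application of l'Hôpital's rule would also resolve it; comparing leading growth reads the answer without differentiating.


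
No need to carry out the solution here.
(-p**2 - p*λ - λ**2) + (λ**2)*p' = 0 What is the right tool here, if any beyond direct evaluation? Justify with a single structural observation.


Technique: the homogeneous substitution — scaling λ and p together leaves the slope fixed — it depends only on p/λ, so substitute the ratio.


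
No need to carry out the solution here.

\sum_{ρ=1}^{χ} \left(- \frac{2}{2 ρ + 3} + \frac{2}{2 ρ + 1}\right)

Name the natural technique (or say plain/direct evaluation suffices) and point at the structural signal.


Method: telescoping — spot the paired structure — each term adds \frac{2}{2 ρ + 1} and subtracts its successor value, which the next term restores: the definition of a telescoping chain.


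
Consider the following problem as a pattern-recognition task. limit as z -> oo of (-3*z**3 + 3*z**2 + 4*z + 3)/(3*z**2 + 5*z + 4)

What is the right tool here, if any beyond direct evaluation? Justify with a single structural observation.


Best approach: dominant-term comparison — as z grows, only the highest-degree terms matter — compare leading terms and read the limit off. Viewed as a single quotient this is an ∞/∞ form — an at-infinity application of l'Hôpital's rule would also resolve it; comparing leading growth reads the answer without differentiating.


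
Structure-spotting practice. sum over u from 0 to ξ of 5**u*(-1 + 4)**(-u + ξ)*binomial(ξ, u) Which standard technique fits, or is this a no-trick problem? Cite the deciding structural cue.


Method: the binomial theorem — the binomial coefficients weight matched powers of 5 and (-1 + 4), which is exactly the expansion of a binomial power.


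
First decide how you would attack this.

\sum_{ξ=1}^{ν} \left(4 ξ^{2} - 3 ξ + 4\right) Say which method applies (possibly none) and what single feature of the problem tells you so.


Method: no special technique — this is bookkeeping, not technique: standard formulas for sums of constant-multiple powers of ξ apply termwise.


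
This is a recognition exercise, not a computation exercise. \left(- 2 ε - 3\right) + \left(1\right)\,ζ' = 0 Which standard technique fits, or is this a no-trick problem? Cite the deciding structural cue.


Method: no special technique — solved for the derivative, ζ never appears on the right — this is a direct integration in ε, not a differential-equations problem at heart.


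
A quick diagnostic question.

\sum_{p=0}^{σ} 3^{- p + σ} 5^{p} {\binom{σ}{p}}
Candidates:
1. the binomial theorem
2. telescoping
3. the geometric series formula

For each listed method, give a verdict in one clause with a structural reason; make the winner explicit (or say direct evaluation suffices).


Technique: the binomial theorem — binomial coefficients against complementary powers of 5 and 3: recognize the binomial expansion and resum.
- the binomial theorem — applies; the problem has the shape this method handles.
- telescoping — computed from the summand as displayed, the partial sums build up without the pairwise collapse telescoping exploits.
- the geometric series formula — there is no constant term-to-term ratio.


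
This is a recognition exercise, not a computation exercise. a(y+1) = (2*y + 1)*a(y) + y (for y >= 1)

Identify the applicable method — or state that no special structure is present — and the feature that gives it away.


Diagnosis: a summation factor — first-order linear but the coefficient 2*y + 1 moves with the index — divide by the cumulative product and telescope.


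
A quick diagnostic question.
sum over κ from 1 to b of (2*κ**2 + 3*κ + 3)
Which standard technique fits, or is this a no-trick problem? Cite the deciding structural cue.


Technique: no special technique — no cancellation, no constant ratio, no binomial weights — just polynomial terms summed directly.


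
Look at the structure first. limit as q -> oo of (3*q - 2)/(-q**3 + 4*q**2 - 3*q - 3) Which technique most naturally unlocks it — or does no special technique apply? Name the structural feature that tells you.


Technique: dominant-term comparison — at large q only the top-degree terms survive; compare the leading terms and the limit falls out. Differentiating the expression as a single quotient would eventually settle it as well; matching dominant growth settles it immediately.


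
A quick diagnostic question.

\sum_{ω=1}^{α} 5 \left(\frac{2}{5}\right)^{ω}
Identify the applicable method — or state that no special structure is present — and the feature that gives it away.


Best approach: the geometric series formula — the ratio of consecutive terms is the constant \frac{2}{5}, independent of the index — a geometric sum.


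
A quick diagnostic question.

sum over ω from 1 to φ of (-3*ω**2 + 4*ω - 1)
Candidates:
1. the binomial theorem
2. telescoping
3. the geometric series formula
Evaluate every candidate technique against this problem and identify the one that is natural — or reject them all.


Verdict: no special technique — constant-multiple powers of ω with no cancellation partners and no common ratio — use the standard power-sum formulas.
- the binomial theorem: there is no sum-raised-to-a-power identity hiding in these terms.
- telescoping — writing out consecutive terms as given produces no pairwise cancellation.
- the geometric series formula — the term-to-term ratio drifts with the index — the one thing the geometric formula cannot absorb.


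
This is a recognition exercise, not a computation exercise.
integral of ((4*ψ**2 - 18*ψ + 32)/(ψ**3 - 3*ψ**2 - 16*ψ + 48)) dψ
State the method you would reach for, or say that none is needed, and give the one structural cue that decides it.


Technique: partial fractions — ψ**3 - 3*ψ**2 - 16*ψ + 48 splits into linear pieces, so the quotient is a sum of simple fractions — decompose before integrating.


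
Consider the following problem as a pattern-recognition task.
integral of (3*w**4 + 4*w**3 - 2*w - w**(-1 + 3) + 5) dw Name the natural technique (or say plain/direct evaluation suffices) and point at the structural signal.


Diagnosis: no special technique — the integrand is a sum of constant multiples of powers of w — integrate term by term.


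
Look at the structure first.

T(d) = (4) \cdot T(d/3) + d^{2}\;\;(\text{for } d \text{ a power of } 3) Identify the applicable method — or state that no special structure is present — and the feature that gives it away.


Technique: the master substitution — the argument shrinks by the factor 3, so measure the index on a logarithmic scale and the recursion becomes a shift.


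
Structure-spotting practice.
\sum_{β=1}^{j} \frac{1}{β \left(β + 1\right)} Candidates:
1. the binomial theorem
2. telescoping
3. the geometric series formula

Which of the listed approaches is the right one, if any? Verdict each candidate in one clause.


Verdict: telescoping — rewrite \frac{1}{β \left(β + 1\right)} as simple fractions and successive terms eat each other — only the edges survive.
- the binomial theorem — no binomial coefficients pair up with complementary powers here.
- telescoping — yes, a natural case for it.
- the geometric series formula — dividing successive terms gives an index-dependent quantity, not a constant.


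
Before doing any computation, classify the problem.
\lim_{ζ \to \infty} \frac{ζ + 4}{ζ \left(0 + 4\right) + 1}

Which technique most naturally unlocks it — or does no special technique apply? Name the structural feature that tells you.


Diagnosis: dominant-term comparison — divide through by the highest power of ζ; every lower-order term dies and the dominant terms decide the limit. As a single quotient, the ∞/∞ shape would yield to repeated differentiation as well — the growth comparison gets there in one look.


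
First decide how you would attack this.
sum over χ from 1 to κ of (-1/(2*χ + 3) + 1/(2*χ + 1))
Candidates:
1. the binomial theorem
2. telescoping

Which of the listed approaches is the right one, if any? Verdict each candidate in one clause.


Best approach: telescoping — the piece each term subtracts is 1/(2*χ + 1) advanced by one index, and it reappears with a plus sign leading the following term — the sum collapses to its boundary terms.
- the binomial theorem: there is no sum-raised-to-a-power identity hiding in these terms.
- telescoping — yes, a natural case for it.


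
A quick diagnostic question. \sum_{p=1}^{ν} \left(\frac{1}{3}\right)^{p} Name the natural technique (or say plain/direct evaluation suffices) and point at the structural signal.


Verdict: the geometric series formula — each summand is the previous one scaled by \frac{1}{3}; that constant multiplier is itself the geometric structure.


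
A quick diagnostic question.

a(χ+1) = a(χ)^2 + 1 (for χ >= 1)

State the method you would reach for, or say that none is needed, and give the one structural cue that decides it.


Method: no special technique — the unknown enters the rule nonlinearly, not as a weighted sum — no linear method is even well-posed.


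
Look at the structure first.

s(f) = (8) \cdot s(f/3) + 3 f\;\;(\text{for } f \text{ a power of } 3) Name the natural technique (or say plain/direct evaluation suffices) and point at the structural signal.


Best approach: the master substitution — the argument contracts 3-fold per step: reindex f exponentially and solve the linear recurrence in the new index.


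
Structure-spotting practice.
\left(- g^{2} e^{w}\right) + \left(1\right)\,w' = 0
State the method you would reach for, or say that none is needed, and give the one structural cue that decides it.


Verdict: separation of variables — the derivative equals a pure function of g (namely g^{2}) times a pure function of w (namely e^{w}); divide and integrate each side.


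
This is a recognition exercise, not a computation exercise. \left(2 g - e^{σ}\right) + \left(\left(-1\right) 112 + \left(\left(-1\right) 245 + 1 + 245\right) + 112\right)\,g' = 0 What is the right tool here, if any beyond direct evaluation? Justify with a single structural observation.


Verdict: a linear integrating factor — linear in the unknown with genuine forcing: multiply through by the exponential of the integrated coefficient and the left side closes into one derivative.


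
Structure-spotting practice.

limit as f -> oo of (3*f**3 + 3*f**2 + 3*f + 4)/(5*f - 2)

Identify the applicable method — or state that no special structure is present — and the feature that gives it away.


Method: dominant-term comparison — at large f only the top-degree terms survive; compare the leading terms and the limit falls out. Differentiating the expression as a single quotient would eventually settle it as well; matching dominant growth settles it immediately.


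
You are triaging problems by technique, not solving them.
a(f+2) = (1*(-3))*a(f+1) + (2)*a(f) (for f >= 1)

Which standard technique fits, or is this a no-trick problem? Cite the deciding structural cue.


Verdict: the characteristic-root method — fixed numeric weights on consecutive terms and no forcing term added: the root method in its home territory.


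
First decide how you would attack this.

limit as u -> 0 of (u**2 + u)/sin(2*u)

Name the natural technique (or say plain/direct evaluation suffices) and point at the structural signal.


Verdict: l'Hôpital's rule (0/0) — the 0/0 form at 0 is the signature situation for l'Hôpital's rule. The standard small-argument limits would also carry it; the rule is the systematic route.


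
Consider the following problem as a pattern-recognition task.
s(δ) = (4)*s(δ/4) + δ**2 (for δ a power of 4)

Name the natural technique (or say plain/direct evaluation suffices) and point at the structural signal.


Diagnosis: the master substitution — treat m = log base 4 of δ as the new clock: one recursion step advances m by one while δ scales by 4.


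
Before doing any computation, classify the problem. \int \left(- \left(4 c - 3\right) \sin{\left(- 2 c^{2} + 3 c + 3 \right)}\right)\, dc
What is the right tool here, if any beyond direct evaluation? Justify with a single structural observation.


Best approach: u-substitution — everything non-trivial happens through the inner expression - 2 c^{2} + 3 c + 3, and its derivative accounts for the remaining factor up to a constant, so set u = - 2 c^{2} + 3 c + 3.


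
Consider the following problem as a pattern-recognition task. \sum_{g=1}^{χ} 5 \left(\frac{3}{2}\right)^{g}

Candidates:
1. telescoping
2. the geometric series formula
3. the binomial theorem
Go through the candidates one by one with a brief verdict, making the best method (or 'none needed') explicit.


Diagnosis: the geometric series formula — term-over-term division gives \frac{3}{2} every time — index-free ratio, geometric sum formula applies.
- telescoping: in the displayed form, no term reappears at a neighboring index to cancel against.
- the geometric series formula — a fit — the right tool for this form.
- the binomial theorem: no binomial coefficients pair up with complementary powers here.


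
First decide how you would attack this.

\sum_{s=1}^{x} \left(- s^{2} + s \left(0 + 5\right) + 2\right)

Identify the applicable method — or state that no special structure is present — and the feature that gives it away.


Technique: no special technique — this is bookkeeping, not technique: standard formulas for sums of constant-multiple powers of s apply termwise.


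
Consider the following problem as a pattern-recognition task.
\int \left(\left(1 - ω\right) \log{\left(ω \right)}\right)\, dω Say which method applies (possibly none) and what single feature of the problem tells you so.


Technique: integration by parts — \log{\left(ω \right)} is the classic u in parts — its derivative is a plain reciprocal while 1 - ω absorbs the dv role.


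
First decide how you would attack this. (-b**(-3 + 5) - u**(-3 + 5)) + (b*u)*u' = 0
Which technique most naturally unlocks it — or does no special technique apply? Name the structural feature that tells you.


Method: the homogeneous substitution — the slope is degree-zero homogeneous: the ratio substitution v = u/b collapses it. A Bernoulli rewrite works here as the equation stands — the homogeneous substitution is the more immediate reading.


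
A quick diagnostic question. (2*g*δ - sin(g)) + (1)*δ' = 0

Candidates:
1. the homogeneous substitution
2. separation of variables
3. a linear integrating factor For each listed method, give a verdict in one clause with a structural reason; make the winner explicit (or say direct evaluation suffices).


Method: a linear integrating factor — δ enters only linearly with coefficient 2*g; multiply by exp of the integral of 2*g and the left side becomes one derivative.
- the homogeneous substitution: the slope changes under joint rescaling, failing the degree-zero test.
- separation of variables: the two dependences are entangled, not a clean product of one-variable pieces.
- a linear integrating factor — a fit — the right tool for this form.


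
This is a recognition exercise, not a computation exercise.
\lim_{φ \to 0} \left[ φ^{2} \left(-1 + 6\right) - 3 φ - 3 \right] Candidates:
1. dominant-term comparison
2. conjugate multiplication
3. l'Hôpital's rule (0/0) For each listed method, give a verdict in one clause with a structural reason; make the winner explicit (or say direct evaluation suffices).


Verdict: no special technique — the expression is continuous at 0 — substitute and evaluate; no indeterminate form appears.
- dominant-term comparison — this limit is not decided by comparing polynomial growth at infinity.
- conjugate multiplication — rationalization has no target — no divergent radical difference appears.
- l'Hôpital's rule (0/0) — substituting the point produces a determinate value, not a 0 over 0 clash.


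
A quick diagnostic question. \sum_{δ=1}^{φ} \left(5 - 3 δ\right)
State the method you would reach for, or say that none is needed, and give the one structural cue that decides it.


Method: no special technique — no cancellation, no constant ratio, no binomial weights — just polynomial terms summed directly.


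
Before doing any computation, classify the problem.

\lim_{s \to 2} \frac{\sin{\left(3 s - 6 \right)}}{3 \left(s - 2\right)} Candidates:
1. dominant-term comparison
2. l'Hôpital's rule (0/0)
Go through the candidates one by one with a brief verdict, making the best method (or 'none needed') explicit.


Diagnosis: l'Hôpital's rule (0/0) — the 0/0 form at 2 is the signature situation for l'Hôpital's rule. One could equally expand both pieces locally and compare leading terms; the rule does that in one stroke.
- dominant-term comparison: no dominant-degree comparison decides it.
- l'Hôpital's rule (0/0) — yes — fits the structure here.


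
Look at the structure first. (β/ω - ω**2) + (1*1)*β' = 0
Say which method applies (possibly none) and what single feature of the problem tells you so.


Method: a linear integrating factor — the unknown enters only to the first power against a nonzero forcing term — the integrating-factor template applies directly.


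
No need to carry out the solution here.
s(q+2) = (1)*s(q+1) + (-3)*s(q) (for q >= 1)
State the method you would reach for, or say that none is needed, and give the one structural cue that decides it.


Method: the characteristic-root method — linear, homogeneous, constant coefficients: solutions of the form r^q exist — find the roots of the characteristic polynomial.


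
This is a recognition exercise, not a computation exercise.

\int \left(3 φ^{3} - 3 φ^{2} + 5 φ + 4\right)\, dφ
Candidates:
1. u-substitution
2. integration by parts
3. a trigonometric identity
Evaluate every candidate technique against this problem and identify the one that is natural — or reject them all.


Technique: no special technique — scan for structure and find none: constant multiples of powers of φ, integrate directly.
- u-substitution: no substitution does more than relabel what direct integration already handles.
- integration by parts — parts would only shuffle a directly integrable integrand.
- a trigonometric identity — with no trigonometric functions present, identity rewriting has no target.


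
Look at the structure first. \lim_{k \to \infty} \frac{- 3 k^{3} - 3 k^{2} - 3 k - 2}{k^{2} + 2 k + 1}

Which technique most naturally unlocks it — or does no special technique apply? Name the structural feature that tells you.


Diagnosis: dominant-term comparison — divide through by the highest power of k; every lower-order term dies and the dominant terms decide the limit. l'Hôpital's at-infinity variant applies to the expression viewed as a single quotient; the leading-term comparison is the direct route.


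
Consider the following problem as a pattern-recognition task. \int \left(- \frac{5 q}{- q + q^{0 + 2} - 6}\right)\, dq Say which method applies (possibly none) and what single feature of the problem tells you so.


Technique: partial fractions — a proper rational integrand over the factorable (- q + q^{0 + 2} - 6): partial fractions reduce it to elementary pieces.


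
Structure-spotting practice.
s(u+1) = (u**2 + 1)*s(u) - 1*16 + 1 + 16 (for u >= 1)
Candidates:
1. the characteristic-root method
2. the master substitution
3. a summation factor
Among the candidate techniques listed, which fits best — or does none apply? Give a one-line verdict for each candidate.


Verdict: a summation factor — because the multiplier u**2 + 1 is index-dependent, divide through by its running product and sum the resulting differences.
- the characteristic-root method: the coefficients change with the index, which the root method cannot absorb.
- the master substitution — the recursion steps by a constant offset, so exponential reindexing is pointless.
- a summation factor: yes — fits the structure here.


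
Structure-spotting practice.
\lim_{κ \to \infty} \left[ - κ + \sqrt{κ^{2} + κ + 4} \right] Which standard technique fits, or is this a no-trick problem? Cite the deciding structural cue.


Diagnosis: conjugate multiplication — turning the difference into a conjugate-rationalized ratio makes the limit readable.


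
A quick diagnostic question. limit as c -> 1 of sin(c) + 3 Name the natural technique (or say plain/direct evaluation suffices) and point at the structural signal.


Best approach: no special technique — no zero denominators, no indeterminate clash at 1 — substitute and read off the value.


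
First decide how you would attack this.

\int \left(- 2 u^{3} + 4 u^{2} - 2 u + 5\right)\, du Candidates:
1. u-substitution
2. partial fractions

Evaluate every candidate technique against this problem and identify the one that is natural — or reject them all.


Method: no special technique — scan for structure and find none: constant multiples of powers of u, integrate directly.
- u-substitution: any workable substitution here is cosmetic — the integrand is already in directly integrable form.
- partial fractions — the expression is not a ratio of polynomials that decomposes further.


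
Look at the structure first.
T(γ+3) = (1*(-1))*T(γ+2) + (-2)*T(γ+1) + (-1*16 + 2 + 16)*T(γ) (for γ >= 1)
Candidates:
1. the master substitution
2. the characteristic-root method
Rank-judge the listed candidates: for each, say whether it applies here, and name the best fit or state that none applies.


Technique: the characteristic-root method — every coefficient is a fixed number and the forcing is zero — substitute r^γ and read off the root equation.
- the master substitution — there is no divide-the-index recursive argument.
- the characteristic-root method — yes — fits the structure here.


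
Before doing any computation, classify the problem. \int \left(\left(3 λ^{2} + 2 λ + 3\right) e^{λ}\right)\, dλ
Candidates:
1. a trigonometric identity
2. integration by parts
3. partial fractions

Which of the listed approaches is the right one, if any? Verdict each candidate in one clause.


Best approach: integration by parts — differentiate 3 λ^{2} + 2 λ + 3, integrate e^{λ}: each pass lowers the polynomial degree, so parts terminates.
- a trigonometric identity — no sine or cosine appears, so there is nothing for a trigonometric identity to act on.
- integration by parts: a fit — the right tool for this form.
- partial fractions — the expression is not a ratio of polynomials that decomposes further.


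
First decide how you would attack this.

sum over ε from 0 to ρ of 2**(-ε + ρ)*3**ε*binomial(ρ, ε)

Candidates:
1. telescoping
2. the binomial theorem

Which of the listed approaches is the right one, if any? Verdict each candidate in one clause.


Technique: the binomial theorem — binomial coefficients against complementary powers of 3 and 2: recognize the binomial expansion and resum.
- telescoping: in the displayed form, no term reappears at a neighboring index to cancel against.
- the binomial theorem: applicable, and directly so.


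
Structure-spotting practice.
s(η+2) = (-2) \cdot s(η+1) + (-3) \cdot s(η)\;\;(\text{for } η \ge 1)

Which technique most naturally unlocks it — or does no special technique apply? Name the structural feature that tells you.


Method: the characteristic-root method — this is the constant-coefficient homogeneous case — the whole solution in η reduces to a polynomial's roots.


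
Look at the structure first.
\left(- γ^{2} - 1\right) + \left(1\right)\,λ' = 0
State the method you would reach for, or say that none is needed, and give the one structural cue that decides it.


Method: no special technique — the slope is a pure function of γ; integrate both sides and be done.


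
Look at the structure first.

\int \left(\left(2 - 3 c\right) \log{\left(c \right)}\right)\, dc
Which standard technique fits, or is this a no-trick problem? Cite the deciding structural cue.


Method: integration by parts — take \log{\left(c \right)} as the piece to differentiate: what remains is a power-rule integral in disguise.


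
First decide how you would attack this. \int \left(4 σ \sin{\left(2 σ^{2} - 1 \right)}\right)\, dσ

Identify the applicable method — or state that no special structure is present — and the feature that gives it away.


Method: u-substitution — the only nontrivial dependence routes through 2 σ^{2} - 1, whose derivative supplies the leftover factor up to a constant multiple — u = 2 σ^{2} - 1 flattens it.


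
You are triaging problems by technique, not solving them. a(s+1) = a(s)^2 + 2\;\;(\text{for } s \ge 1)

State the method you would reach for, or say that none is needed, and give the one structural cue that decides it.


Method: no special technique — the unknown enters the rule nonlinearly, not as a weighted sum — no linear method is even well-posed.
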